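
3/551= 3/551=0.01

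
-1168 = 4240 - 5408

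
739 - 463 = 276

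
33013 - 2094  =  30919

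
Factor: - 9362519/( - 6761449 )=217733/157243 = 157243^( - 1)*217733^1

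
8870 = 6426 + 2444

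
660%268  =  124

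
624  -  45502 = -44878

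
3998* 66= 263868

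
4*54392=217568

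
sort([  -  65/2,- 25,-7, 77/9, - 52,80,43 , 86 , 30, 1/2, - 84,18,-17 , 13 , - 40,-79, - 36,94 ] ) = [-84, - 79,  -  52, - 40, - 36, - 65/2, - 25, - 17, - 7,1/2, 77/9,13, 18,30,43, 80,86, 94 ] 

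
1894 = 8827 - 6933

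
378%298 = 80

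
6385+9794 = 16179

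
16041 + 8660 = 24701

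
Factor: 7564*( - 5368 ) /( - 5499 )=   40603552/5499=2^5*3^(-2 )*11^1*13^ ( -1 )*31^1*47^(-1)*61^2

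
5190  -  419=4771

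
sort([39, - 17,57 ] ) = [  -  17,39,  57 ]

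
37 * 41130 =1521810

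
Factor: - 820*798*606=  - 396542160  =  - 2^4*3^2*5^1*7^1*19^1*41^1*101^1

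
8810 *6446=56789260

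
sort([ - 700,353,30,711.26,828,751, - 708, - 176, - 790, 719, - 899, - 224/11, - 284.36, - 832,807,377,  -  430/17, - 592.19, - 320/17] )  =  [ - 899 , - 832, - 790,-708, - 700, - 592.19, -284.36, - 176, - 430/17,-224/11, - 320/17,30,353, 377,711.26,  719, 751,807, 828 ]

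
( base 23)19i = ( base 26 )130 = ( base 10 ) 754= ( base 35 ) LJ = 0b1011110010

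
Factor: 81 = 3^4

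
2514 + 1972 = 4486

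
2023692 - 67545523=  -  65521831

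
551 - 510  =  41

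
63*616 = 38808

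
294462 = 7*42066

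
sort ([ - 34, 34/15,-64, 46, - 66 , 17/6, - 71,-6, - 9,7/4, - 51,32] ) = [ - 71  ,-66,-64, - 51, - 34,  -  9,  -  6,7/4,34/15, 17/6, 32,46] 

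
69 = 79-10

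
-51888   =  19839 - 71727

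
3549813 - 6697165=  - 3147352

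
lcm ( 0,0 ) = 0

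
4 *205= 820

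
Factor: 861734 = 2^1*521^1*827^1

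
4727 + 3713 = 8440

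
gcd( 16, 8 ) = 8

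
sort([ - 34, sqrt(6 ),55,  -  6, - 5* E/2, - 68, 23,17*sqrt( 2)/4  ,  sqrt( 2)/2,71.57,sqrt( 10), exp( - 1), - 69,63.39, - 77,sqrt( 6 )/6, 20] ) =[ - 77, - 69 , - 68, - 34, - 5* E/2, - 6, exp( - 1 ),sqrt( 6) /6, sqrt(2)/2,sqrt( 6),sqrt( 10),17*sqrt( 2)/4,20,23,55,63.39 , 71.57 ]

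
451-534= - 83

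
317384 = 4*79346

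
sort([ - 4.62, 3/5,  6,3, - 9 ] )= [  -  9, - 4.62,3/5, 3, 6] 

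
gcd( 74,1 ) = 1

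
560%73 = 49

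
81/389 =81/389= 0.21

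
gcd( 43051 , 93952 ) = 1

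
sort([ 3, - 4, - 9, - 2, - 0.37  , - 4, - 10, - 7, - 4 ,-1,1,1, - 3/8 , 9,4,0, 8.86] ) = [ - 10,-9, - 7 , - 4, - 4, - 4, - 2, -1, - 3/8 , - 0.37,0,1, 1, 3,4,8.86 , 9 ]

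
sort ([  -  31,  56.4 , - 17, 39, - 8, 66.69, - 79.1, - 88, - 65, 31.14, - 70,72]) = [-88, - 79.1, - 70, - 65, - 31,-17 , - 8,  31.14, 39,56.4 , 66.69, 72 ] 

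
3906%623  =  168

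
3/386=3/386 = 0.01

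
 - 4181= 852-5033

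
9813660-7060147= 2753513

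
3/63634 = 3/63634 = 0.00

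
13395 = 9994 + 3401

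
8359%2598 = 565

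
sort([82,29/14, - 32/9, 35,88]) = [ - 32/9, 29/14,35,82,88]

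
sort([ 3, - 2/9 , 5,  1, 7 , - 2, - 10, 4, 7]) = [ - 10,-2, - 2/9, 1,3,4,5,7 , 7 ]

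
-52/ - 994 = 26/497 = 0.05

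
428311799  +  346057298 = 774369097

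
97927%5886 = 3751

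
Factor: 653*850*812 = 2^3*5^2*7^1*17^1 * 29^1*653^1 = 450700600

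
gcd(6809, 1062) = 1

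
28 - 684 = -656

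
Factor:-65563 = -65563^1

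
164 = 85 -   -  79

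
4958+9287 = 14245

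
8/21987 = 8/21987= 0.00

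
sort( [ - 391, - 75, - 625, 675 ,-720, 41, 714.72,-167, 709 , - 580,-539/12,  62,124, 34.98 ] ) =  [ - 720, - 625,-580, - 391, - 167, - 75 ,  -  539/12,34.98 , 41, 62 , 124,675, 709,714.72 ]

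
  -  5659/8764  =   -1 + 3105/8764  =  - 0.65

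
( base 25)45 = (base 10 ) 105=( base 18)5F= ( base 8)151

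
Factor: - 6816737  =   - 6816737^1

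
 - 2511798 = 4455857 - 6967655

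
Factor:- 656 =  - 2^4*41^1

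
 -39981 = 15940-55921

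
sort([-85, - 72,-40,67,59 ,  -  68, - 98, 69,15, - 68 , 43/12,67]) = [-98,  -  85, - 72, -68,-68,-40,43/12 , 15,59 , 67,67,69 ]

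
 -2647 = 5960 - 8607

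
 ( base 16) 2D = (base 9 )50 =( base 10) 45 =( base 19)27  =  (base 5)140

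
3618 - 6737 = - 3119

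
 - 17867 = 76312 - 94179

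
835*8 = 6680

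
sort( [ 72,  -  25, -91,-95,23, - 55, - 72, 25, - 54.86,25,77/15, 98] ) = [ -95, - 91, - 72, - 55, - 54.86,- 25 , 77/15,23,25, 25 , 72,98 ] 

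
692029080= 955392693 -263363613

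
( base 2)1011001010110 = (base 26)8bo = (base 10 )5718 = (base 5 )140333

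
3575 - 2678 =897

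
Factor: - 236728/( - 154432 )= 2^( - 3)*19^(  -  1)*233^1= 233/152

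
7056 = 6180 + 876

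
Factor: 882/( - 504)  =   - 7/4 =-  2^( - 2)*7^1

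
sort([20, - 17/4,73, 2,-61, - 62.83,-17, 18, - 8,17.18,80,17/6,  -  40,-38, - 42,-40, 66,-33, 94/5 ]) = [ - 62.83,-61,-42, - 40,- 40, - 38, - 33,-17 ,-8,-17/4, 2, 17/6  ,  17.18,18, 94/5, 20, 66, 73,80]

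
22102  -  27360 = - 5258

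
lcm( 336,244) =20496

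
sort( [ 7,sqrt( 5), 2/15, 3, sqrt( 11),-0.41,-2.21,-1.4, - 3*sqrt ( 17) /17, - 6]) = [ - 6, - 2.21,-1.4, - 3*sqrt ( 17) /17,-0.41,2/15, sqrt( 5 ), 3, sqrt( 11 ), 7] 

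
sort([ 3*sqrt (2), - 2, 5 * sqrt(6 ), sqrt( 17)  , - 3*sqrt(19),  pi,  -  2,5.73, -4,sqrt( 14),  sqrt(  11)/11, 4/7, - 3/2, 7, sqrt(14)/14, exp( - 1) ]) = [ - 3*sqrt(19), - 4, - 2, - 2, - 3/2, sqrt( 14 )/14,sqrt( 11)/11, exp(-1 ),4/7,pi,sqrt ( 14),sqrt( 17 ),3 * sqrt( 2 ),5.73,7,  5*sqrt( 6) ]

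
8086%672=22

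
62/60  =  1+1/30 =1.03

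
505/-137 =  - 505/137 = -3.69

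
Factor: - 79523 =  - 281^1 * 283^1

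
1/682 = 1/682 = 0.00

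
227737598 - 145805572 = 81932026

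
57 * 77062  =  4392534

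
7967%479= 303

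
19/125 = 19/125=0.15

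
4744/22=215 + 7/11= 215.64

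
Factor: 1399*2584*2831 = 2^3*17^1*19^2*149^1*1399^1 = 10234110296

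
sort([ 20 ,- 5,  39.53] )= [-5,  20 , 39.53]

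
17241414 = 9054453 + 8186961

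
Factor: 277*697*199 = 17^1*41^1*199^1*277^1 = 38420731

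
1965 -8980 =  - 7015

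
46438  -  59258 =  - 12820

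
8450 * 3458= 29220100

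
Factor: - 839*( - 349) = 349^1 *839^1 = 292811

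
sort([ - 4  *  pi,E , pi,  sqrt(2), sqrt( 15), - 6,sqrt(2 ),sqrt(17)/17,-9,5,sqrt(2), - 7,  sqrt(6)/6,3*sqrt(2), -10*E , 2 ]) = [ - 10*E,-4*pi, -9 , - 7,-6, sqrt (17)/17,sqrt( 6)/6,sqrt(2),sqrt(2),sqrt( 2),2,E, pi, sqrt( 15 ), 3 * sqrt(2),5]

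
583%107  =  48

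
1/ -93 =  - 1/93 = - 0.01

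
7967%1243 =509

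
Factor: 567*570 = 2^1*3^5 * 5^1*7^1*19^1=323190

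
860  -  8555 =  - 7695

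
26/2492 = 13/1246 = 0.01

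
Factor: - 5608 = -2^3*701^1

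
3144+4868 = 8012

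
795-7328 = - 6533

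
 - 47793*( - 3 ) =143379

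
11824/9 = 1313 + 7/9 = 1313.78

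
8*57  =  456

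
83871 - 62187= 21684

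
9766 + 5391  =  15157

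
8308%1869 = 832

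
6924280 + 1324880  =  8249160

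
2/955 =2/955 = 0.00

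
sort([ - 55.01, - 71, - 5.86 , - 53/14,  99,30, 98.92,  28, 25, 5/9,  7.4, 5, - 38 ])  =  [ - 71 , - 55.01, - 38, - 5.86,  -  53/14,5/9, 5 , 7.4, 25,28,30, 98.92,99]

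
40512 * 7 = 283584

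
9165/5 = 1833 = 1833.00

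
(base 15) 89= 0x81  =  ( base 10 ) 129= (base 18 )73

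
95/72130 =19/14426 = 0.00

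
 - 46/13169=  - 46/13169=- 0.00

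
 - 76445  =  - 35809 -40636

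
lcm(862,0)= 0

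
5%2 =1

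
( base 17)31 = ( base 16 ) 34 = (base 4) 310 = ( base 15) 37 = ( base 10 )52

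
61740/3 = 20580= 20580.00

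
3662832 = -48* (  -  76309)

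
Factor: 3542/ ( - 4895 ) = -322/445 = - 2^1*5^( - 1)* 7^1  *  23^1*89^( - 1 ) 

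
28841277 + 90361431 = 119202708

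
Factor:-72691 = -157^1 * 463^1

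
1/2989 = 1/2989= 0.00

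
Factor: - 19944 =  - 2^3 * 3^2*277^1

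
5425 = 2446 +2979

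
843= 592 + 251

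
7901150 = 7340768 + 560382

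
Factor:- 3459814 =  - 2^1*199^1*8693^1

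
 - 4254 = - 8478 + 4224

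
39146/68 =575+ 23/34= 575.68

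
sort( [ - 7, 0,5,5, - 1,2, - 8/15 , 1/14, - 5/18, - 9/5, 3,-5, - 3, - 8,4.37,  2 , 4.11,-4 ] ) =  [ - 8, - 7,-5 ,  -  4, - 3,-9/5, - 1, - 8/15, - 5/18, 0, 1/14,2,2,3,4.11,  4.37,  5  ,  5]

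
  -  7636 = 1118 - 8754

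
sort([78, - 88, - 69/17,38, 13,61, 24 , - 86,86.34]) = [ - 88, - 86,  -  69/17,13, 24,38,61,78 , 86.34]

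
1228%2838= 1228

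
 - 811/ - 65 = 12+31/65 = 12.48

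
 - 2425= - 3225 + 800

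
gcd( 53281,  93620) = 1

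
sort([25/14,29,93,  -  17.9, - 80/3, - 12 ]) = [ - 80/3, - 17.9, - 12 , 25/14,29, 93]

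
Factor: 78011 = 181^1*431^1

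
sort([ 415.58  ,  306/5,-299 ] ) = [-299, 306/5,415.58] 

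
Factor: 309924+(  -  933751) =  - 19^1 * 32833^1  =  - 623827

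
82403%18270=9323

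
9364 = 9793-429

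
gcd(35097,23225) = 1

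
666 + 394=1060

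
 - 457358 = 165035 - 622393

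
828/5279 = 828/5279 = 0.16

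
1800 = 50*36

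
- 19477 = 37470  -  56947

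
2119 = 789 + 1330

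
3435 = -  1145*(  -  3 ) 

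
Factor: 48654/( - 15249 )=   -  2^1*3^2 * 13^(-1 )*23^( - 1)*53^1 = - 954/299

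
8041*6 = 48246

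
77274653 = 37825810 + 39448843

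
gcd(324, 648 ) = 324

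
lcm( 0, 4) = 0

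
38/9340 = 19/4670= 0.00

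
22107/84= 7369/28 = 263.18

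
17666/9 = 1962 + 8/9 = 1962.89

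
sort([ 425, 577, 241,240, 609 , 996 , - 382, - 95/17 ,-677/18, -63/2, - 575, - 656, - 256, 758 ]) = [ - 656, - 575, - 382, - 256, - 677/18, - 63/2, - 95/17,240 , 241, 425,577,  609, 758,996] 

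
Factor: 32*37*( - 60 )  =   - 2^7*3^1*5^1*37^1 = - 71040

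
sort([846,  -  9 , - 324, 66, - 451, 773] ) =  [  -  451, -324 ,-9, 66,  773,846 ]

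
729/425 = 729/425 = 1.72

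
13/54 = 13/54 = 0.24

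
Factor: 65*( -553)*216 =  - 7764120= - 2^3*3^3 * 5^1*7^1*13^1 *79^1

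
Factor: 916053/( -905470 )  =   - 2^(  -  1)*3^1*5^(- 1 ) *90547^(  -  1)*305351^1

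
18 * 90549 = 1629882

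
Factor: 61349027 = 23^1*2667349^1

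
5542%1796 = 154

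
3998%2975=1023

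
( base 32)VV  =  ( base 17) 393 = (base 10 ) 1023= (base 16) 3FF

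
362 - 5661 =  - 5299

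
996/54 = 166/9 = 18.44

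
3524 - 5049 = -1525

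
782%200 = 182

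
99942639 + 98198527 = 198141166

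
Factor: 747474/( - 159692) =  - 777/166= -2^( - 1)*3^1 *7^1*  37^1*83^( - 1 ) 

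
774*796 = 616104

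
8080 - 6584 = 1496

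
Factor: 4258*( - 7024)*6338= - 2^6*439^1*2129^1*3169^1 = -  189558120896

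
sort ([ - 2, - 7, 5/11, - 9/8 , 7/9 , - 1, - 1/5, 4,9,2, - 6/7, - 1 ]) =[ - 7,-2, - 9/8,-1, - 1, - 6/7, - 1/5,5/11 , 7/9,2,4, 9 ]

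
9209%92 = 9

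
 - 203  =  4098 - 4301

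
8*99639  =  797112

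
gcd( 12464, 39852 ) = 164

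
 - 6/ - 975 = 2/325 = 0.01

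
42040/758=55 + 175/379= 55.46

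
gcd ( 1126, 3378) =1126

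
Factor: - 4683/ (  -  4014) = 2^ ( - 1)*3^ ( - 1 ) * 7^1 = 7/6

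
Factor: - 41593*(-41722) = 1735343146 = 2^1*23^1*907^1*41593^1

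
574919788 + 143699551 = 718619339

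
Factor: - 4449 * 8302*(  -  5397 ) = 199341422406 = 2^1 * 3^2*7^2 * 257^1*593^1 * 1483^1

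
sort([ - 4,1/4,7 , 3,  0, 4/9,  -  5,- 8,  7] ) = [ - 8,-5, - 4, 0 , 1/4 , 4/9,  3 , 7, 7]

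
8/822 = 4/411 = 0.01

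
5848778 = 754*7757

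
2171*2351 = 5104021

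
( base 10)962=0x3c2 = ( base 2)1111000010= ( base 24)1G2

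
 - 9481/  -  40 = 9481/40 = 237.03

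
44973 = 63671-18698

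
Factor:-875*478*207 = - 2^1*3^2*5^3*7^1*23^1*239^1 = -86577750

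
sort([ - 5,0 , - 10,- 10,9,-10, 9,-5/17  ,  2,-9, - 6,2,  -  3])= [ - 10,  -  10, - 10,-9, - 6, - 5,  -  3, - 5/17,0, 2 , 2, 9, 9] 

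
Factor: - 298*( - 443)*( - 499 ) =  - 65874986 = - 2^1*149^1*443^1 *499^1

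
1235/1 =1235 = 1235.00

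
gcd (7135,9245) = 5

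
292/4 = 73 = 73.00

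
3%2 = 1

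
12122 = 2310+9812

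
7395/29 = 255 = 255.00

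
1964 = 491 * 4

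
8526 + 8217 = 16743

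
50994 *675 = 34420950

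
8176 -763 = 7413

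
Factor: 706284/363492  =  439^(  -  1 )*853^1 =853/439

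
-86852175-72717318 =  - 159569493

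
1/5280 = 1/5280 = 0.00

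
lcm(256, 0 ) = 0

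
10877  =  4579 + 6298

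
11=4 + 7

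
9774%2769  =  1467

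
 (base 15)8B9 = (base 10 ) 1974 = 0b11110110110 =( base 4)132312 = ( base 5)30344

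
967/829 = 967/829 = 1.17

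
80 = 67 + 13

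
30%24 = 6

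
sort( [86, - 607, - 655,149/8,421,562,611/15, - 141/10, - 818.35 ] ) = [-818.35, - 655, - 607,-141/10,149/8,611/15,86, 421, 562] 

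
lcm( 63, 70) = 630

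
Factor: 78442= 2^1*7^1 * 13^1*431^1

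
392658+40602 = 433260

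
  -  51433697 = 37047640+-88481337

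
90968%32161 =26646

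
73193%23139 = 3776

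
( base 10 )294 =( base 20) EE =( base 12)206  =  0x126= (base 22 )D8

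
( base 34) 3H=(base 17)70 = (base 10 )119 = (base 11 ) A9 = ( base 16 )77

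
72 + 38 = 110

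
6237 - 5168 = 1069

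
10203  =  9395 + 808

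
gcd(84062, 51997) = 11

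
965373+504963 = 1470336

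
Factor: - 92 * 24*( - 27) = 2^5 * 3^4*23^1= 59616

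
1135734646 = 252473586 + 883261060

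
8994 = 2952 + 6042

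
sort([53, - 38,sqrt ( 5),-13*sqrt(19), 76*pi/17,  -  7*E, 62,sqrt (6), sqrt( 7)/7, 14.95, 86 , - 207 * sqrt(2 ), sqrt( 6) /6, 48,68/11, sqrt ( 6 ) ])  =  [ - 207*sqrt( 2 ), - 13*sqrt ( 19 ), - 38, - 7*E, sqrt( 7)/7, sqrt(6 )/6, sqrt (5 ) , sqrt( 6), sqrt (6), 68/11, 76*pi/17, 14.95,48, 53,62, 86]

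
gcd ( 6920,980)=20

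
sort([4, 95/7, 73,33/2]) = [ 4,95/7,33/2 , 73] 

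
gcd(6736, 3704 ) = 8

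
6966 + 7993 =14959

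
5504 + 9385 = 14889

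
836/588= 1 + 62/147 = 1.42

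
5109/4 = 5109/4= 1277.25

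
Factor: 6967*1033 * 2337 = 3^1*19^1 *41^1 * 1033^1 * 6967^1 = 16819181007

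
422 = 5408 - 4986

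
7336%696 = 376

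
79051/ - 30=-79051/30 = - 2635.03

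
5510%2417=676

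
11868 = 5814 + 6054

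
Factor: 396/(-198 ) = -2^1 = - 2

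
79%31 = 17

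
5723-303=5420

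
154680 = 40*3867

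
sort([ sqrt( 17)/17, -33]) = [ - 33,sqrt(17)/17] 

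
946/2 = 473 = 473.00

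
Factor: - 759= - 3^1*11^1*23^1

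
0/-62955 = 0/1= -0.00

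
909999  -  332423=577576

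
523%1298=523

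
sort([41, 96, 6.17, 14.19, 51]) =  [6.17, 14.19, 41, 51,96] 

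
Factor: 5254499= 5254499^1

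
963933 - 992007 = -28074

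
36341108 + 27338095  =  63679203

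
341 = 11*31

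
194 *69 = 13386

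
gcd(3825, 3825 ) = 3825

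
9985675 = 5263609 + 4722066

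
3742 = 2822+920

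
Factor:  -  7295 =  - 5^1 *1459^1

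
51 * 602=30702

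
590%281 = 28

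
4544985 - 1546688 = 2998297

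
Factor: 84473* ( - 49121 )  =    -  17^1*4969^1*49121^1 = - 4149398233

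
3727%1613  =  501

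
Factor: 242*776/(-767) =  - 2^4*11^2*13^( - 1)* 59^ ( - 1 )*97^1 = - 187792/767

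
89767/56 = 89767/56 = 1602.98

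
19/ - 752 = -1 + 733/752 = - 0.03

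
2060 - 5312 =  - 3252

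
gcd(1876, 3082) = 134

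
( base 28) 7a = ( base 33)68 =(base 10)206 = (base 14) 10a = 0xCE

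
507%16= 11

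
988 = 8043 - 7055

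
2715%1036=643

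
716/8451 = 716/8451 = 0.08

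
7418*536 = 3976048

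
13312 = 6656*2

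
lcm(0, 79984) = 0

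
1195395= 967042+228353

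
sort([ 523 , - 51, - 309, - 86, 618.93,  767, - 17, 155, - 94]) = [ - 309, - 94 ,  -  86, - 51,  -  17, 155, 523 , 618.93, 767]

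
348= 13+335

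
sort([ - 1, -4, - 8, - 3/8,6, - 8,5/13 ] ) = [  -  8,-8,  -  4,  -  1,- 3/8, 5/13,6]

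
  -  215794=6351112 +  - 6566906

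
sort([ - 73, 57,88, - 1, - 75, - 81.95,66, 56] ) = [ - 81.95, - 75, - 73, - 1, 56 , 57,66,88 ]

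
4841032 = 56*86447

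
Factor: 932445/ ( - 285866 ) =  - 2^( - 1 )*3^3*5^1 * 7^(-2) * 2917^( - 1 )*6907^1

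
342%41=14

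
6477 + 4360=10837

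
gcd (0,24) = 24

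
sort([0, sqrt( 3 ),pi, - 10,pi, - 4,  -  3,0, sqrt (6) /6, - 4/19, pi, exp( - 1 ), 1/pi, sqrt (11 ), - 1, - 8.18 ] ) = [-10, - 8.18, - 4, - 3,- 1, - 4/19,0, 0,1/pi, exp( - 1 ),sqrt( 6 )/6,sqrt ( 3), pi,pi,pi, sqrt( 11)] 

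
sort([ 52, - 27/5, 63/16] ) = [ - 27/5  ,  63/16, 52 ]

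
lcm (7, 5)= 35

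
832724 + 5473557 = 6306281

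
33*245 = 8085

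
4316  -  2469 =1847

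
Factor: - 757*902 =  -682814 = - 2^1*11^1*41^1 * 757^1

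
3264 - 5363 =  - 2099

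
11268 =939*12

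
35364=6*5894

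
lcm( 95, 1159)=5795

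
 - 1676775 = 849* (  -  1975 ) 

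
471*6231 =2934801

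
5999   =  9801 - 3802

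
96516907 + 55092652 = 151609559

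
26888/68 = 395+7/17 = 395.41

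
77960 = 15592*5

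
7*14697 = 102879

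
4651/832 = 5 + 491/832 = 5.59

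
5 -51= - 46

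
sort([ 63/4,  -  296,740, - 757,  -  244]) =[ - 757, - 296, - 244,  63/4,740 ]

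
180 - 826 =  - 646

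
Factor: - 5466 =-2^1*3^1*911^1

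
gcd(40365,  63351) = 9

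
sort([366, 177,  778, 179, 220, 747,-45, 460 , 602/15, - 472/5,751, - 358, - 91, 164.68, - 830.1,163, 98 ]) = [ - 830.1, - 358,- 472/5, - 91, - 45, 602/15, 98, 163, 164.68,177,179,220, 366,  460, 747,751, 778]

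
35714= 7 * 5102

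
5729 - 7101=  - 1372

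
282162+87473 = 369635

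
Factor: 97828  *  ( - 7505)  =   - 2^2*5^1*19^1*37^1*79^1*661^1 = - 734199140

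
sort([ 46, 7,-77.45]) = [-77.45,7, 46 ]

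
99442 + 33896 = 133338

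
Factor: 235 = 5^1*47^1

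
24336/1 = 24336 = 24336.00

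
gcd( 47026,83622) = 14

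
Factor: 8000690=2^1*5^1 *379^1*2111^1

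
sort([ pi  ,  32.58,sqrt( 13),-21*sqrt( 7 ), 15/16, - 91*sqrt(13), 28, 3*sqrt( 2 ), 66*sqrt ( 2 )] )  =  [ - 91 *sqrt(13 ),-21*sqrt(7),  15/16, pi,sqrt(13),3*sqrt(2 ),  28, 32.58,66*sqrt(2)] 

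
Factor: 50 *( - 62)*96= - 297600 = - 2^7*3^1*5^2 * 31^1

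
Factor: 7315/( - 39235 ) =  - 11/59 = -  11^1*59^( - 1)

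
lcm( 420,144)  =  5040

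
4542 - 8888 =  - 4346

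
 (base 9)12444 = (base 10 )8383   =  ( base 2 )10000010111111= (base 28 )AJB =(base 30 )99d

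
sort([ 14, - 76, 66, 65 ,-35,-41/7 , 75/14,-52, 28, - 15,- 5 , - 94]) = [ - 94 ,-76, -52, - 35, - 15,-41/7 , - 5,75/14,14,28, 65,66] 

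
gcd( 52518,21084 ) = 6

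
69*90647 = 6254643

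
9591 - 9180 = 411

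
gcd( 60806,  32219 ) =1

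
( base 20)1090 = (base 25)d25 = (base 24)e4k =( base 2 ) 1111111110100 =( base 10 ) 8180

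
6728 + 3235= 9963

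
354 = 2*177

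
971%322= 5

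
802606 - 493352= 309254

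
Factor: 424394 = 2^1 *443^1*479^1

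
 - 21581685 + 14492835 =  - 7088850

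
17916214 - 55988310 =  - 38072096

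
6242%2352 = 1538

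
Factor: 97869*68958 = 6748850502 =2^1 * 3^4*17^1 * 19^1 * 101^1* 1277^1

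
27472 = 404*68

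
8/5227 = 8/5227 = 0.00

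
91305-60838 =30467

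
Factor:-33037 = - 33037^1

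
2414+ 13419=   15833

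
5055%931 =400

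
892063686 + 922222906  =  1814286592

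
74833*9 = 673497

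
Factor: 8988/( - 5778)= - 2^1*3^(-2)*7^1=   -  14/9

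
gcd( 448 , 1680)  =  112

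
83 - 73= 10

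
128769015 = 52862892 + 75906123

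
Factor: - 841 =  - 29^2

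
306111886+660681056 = 966792942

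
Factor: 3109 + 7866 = 5^2*439^1=10975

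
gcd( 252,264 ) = 12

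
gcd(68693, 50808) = 73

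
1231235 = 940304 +290931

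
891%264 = 99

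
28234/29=973 + 17/29=973.59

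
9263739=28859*321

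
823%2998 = 823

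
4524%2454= 2070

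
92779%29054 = 5617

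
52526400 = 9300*5648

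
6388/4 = 1597  =  1597.00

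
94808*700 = 66365600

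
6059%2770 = 519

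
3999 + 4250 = 8249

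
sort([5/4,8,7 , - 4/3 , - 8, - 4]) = [  -  8, - 4,  -  4/3 , 5/4, 7,8 ] 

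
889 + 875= 1764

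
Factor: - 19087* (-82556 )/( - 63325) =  -2^2*5^(-2)*17^( - 1)*149^( - 1)* 19087^1*20639^1 = - 1575746372/63325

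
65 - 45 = 20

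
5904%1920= 144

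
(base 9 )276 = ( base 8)347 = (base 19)c3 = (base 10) 231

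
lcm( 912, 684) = 2736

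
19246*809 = 15570014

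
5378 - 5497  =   - 119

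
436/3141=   436/3141 = 0.14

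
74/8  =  37/4 =9.25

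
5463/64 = 85 + 23/64 = 85.36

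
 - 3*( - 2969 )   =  8907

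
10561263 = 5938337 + 4622926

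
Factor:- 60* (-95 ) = 5700  =  2^2*3^1 *5^2*19^1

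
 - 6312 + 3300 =-3012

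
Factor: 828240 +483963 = 1312203 = 3^1*437401^1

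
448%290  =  158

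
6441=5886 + 555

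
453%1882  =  453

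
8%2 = 0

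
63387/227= 279  +  54/227 = 279.24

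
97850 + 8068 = 105918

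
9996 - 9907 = 89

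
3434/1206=2 + 511/603  =  2.85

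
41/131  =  41/131 = 0.31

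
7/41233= 7/41233 = 0.00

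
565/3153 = 565/3153 = 0.18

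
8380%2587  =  619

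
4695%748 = 207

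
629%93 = 71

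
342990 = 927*370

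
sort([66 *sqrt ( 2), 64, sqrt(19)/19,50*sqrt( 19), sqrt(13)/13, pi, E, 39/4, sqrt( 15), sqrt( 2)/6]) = [sqrt(19)/19, sqrt( 2)/6, sqrt( 13 )/13, E, pi,sqrt ( 15 ),39/4,64,66*sqrt( 2), 50*sqrt(19 )]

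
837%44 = 1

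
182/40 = 91/20 = 4.55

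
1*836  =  836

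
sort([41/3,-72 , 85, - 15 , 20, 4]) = [ - 72, - 15,4,41/3 , 20,85]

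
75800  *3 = 227400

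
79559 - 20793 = 58766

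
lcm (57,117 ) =2223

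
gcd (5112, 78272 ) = 8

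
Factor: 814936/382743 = 2^3* 3^ ( - 2)*43^( - 1 )*103^1 = 824/387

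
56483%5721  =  4994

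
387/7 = 55+2/7 =55.29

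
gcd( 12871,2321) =211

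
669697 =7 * 95671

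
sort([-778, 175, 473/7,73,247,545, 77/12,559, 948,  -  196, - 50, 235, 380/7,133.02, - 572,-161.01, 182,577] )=[-778, - 572, - 196,-161.01,-50,77/12,380/7, 473/7, 73, 133.02, 175,182, 235,  247 , 545, 559,  577, 948]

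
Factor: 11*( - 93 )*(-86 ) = 87978 = 2^1  *3^1*11^1 * 31^1*43^1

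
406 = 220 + 186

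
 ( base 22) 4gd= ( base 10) 2301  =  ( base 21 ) 54c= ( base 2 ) 100011111101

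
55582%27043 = 1496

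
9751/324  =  30 + 31/324 = 30.10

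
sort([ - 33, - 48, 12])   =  [ - 48,  -  33, 12 ] 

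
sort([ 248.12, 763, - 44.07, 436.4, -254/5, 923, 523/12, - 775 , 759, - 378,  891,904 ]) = [ - 775, - 378, - 254/5, - 44.07,523/12, 248.12, 436.4,759, 763, 891, 904, 923 ]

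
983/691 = 983/691 = 1.42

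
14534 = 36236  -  21702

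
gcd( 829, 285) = 1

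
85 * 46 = 3910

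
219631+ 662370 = 882001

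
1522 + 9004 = 10526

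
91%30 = 1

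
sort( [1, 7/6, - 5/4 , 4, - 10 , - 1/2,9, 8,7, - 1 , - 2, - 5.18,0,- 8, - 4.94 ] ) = [  -  10, - 8, - 5.18, - 4.94, - 2,  -  5/4, - 1, - 1/2,0,1  ,  7/6,4,7, 8,9 ] 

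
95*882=83790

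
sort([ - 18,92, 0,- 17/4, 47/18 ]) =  [-18,  -  17/4,  0,47/18,92 ]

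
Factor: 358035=3^1*5^1*23869^1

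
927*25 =23175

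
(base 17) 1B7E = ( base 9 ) 12248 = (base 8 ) 20041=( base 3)102021122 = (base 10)8225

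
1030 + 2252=3282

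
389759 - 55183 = 334576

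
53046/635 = 53046/635 = 83.54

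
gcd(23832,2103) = 3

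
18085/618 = 18085/618 = 29.26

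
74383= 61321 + 13062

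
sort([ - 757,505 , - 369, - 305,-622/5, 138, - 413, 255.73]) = [ - 757,- 413, - 369, - 305 ,- 622/5, 138,255.73, 505]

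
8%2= 0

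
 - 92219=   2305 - 94524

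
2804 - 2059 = 745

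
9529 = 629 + 8900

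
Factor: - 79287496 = - 2^3*47^1*433^1*487^1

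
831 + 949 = 1780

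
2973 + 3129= 6102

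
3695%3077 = 618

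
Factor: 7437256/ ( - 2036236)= - 2^1*23^( - 1 )*409^1 * 2273^1*22133^( - 1) = -1859314/509059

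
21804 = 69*316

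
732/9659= 732/9659 = 0.08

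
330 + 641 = 971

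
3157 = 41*77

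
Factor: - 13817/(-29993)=41/89=41^1 *89^( - 1) 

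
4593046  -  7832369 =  - 3239323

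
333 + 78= 411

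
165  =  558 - 393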